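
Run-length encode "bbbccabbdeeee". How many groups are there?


Input: bbbccabbdeeee
Scanning for consecutive runs:
  Group 1: 'b' x 3 (positions 0-2)
  Group 2: 'c' x 2 (positions 3-4)
  Group 3: 'a' x 1 (positions 5-5)
  Group 4: 'b' x 2 (positions 6-7)
  Group 5: 'd' x 1 (positions 8-8)
  Group 6: 'e' x 4 (positions 9-12)
Total groups: 6

6


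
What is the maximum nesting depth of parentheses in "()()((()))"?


Input: "()()((()))"
Tracking depth:
  Position 0 '(': depth becomes 1
  Position 1 ')': depth becomes 0
  Position 2 '(': depth becomes 1
  Position 3 ')': depth becomes 0
  Position 4 '(': depth becomes 1
  Position 5 '(': depth becomes 2
  Position 6 '(': depth becomes 3
  Position 7 ')': depth becomes 2
  Position 8 ')': depth becomes 1
  Position 9 ')': depth becomes 0
Maximum depth reached: 3

3


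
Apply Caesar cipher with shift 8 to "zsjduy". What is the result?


Caesar cipher: shift "zsjduy" by 8
  'z' (pos 25) + 8 = pos 7 = 'h'
  's' (pos 18) + 8 = pos 0 = 'a'
  'j' (pos 9) + 8 = pos 17 = 'r'
  'd' (pos 3) + 8 = pos 11 = 'l'
  'u' (pos 20) + 8 = pos 2 = 'c'
  'y' (pos 24) + 8 = pos 6 = 'g'
Result: harlcg

harlcg


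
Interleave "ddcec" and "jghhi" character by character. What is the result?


Interleaving "ddcec" and "jghhi":
  Position 0: 'd' from first, 'j' from second => "dj"
  Position 1: 'd' from first, 'g' from second => "dg"
  Position 2: 'c' from first, 'h' from second => "ch"
  Position 3: 'e' from first, 'h' from second => "eh"
  Position 4: 'c' from first, 'i' from second => "ci"
Result: djdgchehci

djdgchehci


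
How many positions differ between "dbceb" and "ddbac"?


Comparing "dbceb" and "ddbac" position by position:
  Position 0: 'd' vs 'd' => same
  Position 1: 'b' vs 'd' => DIFFER
  Position 2: 'c' vs 'b' => DIFFER
  Position 3: 'e' vs 'a' => DIFFER
  Position 4: 'b' vs 'c' => DIFFER
Positions that differ: 4

4


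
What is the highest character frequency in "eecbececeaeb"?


Input: eecbececeaeb
Character counts:
  'a': 1
  'b': 2
  'c': 3
  'e': 6
Maximum frequency: 6

6


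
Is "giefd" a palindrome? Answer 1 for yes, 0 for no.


Input: giefd
Reversed: dfeig
  Compare pos 0 ('g') with pos 4 ('d'): MISMATCH
  Compare pos 1 ('i') with pos 3 ('f'): MISMATCH
Result: not a palindrome

0


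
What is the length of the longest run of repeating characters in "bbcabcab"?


Input: "bbcabcab"
Scanning for longest run:
  Position 1 ('b'): continues run of 'b', length=2
  Position 2 ('c'): new char, reset run to 1
  Position 3 ('a'): new char, reset run to 1
  Position 4 ('b'): new char, reset run to 1
  Position 5 ('c'): new char, reset run to 1
  Position 6 ('a'): new char, reset run to 1
  Position 7 ('b'): new char, reset run to 1
Longest run: 'b' with length 2

2


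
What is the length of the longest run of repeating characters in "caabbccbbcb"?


Input: "caabbccbbcb"
Scanning for longest run:
  Position 1 ('a'): new char, reset run to 1
  Position 2 ('a'): continues run of 'a', length=2
  Position 3 ('b'): new char, reset run to 1
  Position 4 ('b'): continues run of 'b', length=2
  Position 5 ('c'): new char, reset run to 1
  Position 6 ('c'): continues run of 'c', length=2
  Position 7 ('b'): new char, reset run to 1
  Position 8 ('b'): continues run of 'b', length=2
  Position 9 ('c'): new char, reset run to 1
  Position 10 ('b'): new char, reset run to 1
Longest run: 'a' with length 2

2


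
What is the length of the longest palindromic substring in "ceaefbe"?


Input: "ceaefbe"
Checking substrings for palindromes:
  [1:4] "eae" (len 3) => palindrome
Longest palindromic substring: "eae" with length 3

3


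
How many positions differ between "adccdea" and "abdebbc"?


Comparing "adccdea" and "abdebbc" position by position:
  Position 0: 'a' vs 'a' => same
  Position 1: 'd' vs 'b' => DIFFER
  Position 2: 'c' vs 'd' => DIFFER
  Position 3: 'c' vs 'e' => DIFFER
  Position 4: 'd' vs 'b' => DIFFER
  Position 5: 'e' vs 'b' => DIFFER
  Position 6: 'a' vs 'c' => DIFFER
Positions that differ: 6

6


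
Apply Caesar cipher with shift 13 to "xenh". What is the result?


Caesar cipher: shift "xenh" by 13
  'x' (pos 23) + 13 = pos 10 = 'k'
  'e' (pos 4) + 13 = pos 17 = 'r'
  'n' (pos 13) + 13 = pos 0 = 'a'
  'h' (pos 7) + 13 = pos 20 = 'u'
Result: krau

krau


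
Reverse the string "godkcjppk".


Input: godkcjppk
Reading characters right to left:
  Position 8: 'k'
  Position 7: 'p'
  Position 6: 'p'
  Position 5: 'j'
  Position 4: 'c'
  Position 3: 'k'
  Position 2: 'd'
  Position 1: 'o'
  Position 0: 'g'
Reversed: kppjckdog

kppjckdog


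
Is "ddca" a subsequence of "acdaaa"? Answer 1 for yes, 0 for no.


Check if "ddca" is a subsequence of "acdaaa"
Greedy scan:
  Position 0 ('a'): no match needed
  Position 1 ('c'): no match needed
  Position 2 ('d'): matches sub[0] = 'd'
  Position 3 ('a'): no match needed
  Position 4 ('a'): no match needed
  Position 5 ('a'): no match needed
Only matched 1/4 characters => not a subsequence

0


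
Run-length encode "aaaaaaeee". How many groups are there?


Input: aaaaaaeee
Scanning for consecutive runs:
  Group 1: 'a' x 6 (positions 0-5)
  Group 2: 'e' x 3 (positions 6-8)
Total groups: 2

2


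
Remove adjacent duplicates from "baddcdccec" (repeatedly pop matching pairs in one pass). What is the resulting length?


Input: baddcdccec
Stack-based adjacent duplicate removal:
  Read 'b': push. Stack: b
  Read 'a': push. Stack: ba
  Read 'd': push. Stack: bad
  Read 'd': matches stack top 'd' => pop. Stack: ba
  Read 'c': push. Stack: bac
  Read 'd': push. Stack: bacd
  Read 'c': push. Stack: bacdc
  Read 'c': matches stack top 'c' => pop. Stack: bacd
  Read 'e': push. Stack: bacde
  Read 'c': push. Stack: bacdec
Final stack: "bacdec" (length 6)

6


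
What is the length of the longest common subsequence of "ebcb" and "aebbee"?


LCS of "ebcb" and "aebbee"
DP table:
           a    e    b    b    e    e
      0    0    0    0    0    0    0
  e   0    0    1    1    1    1    1
  b   0    0    1    2    2    2    2
  c   0    0    1    2    2    2    2
  b   0    0    1    2    3    3    3
LCS length = dp[4][6] = 3

3


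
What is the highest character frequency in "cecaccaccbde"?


Input: cecaccaccbde
Character counts:
  'a': 2
  'b': 1
  'c': 6
  'd': 1
  'e': 2
Maximum frequency: 6

6


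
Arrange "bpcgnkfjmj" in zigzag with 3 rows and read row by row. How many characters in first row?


Zigzag "bpcgnkfjmj" into 3 rows:
Placing characters:
  'b' => row 0
  'p' => row 1
  'c' => row 2
  'g' => row 1
  'n' => row 0
  'k' => row 1
  'f' => row 2
  'j' => row 1
  'm' => row 0
  'j' => row 1
Rows:
  Row 0: "bnm"
  Row 1: "pgkjj"
  Row 2: "cf"
First row length: 3

3


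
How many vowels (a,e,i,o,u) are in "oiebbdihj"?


Input: oiebbdihj
Checking each character:
  'o' at position 0: vowel (running total: 1)
  'i' at position 1: vowel (running total: 2)
  'e' at position 2: vowel (running total: 3)
  'b' at position 3: consonant
  'b' at position 4: consonant
  'd' at position 5: consonant
  'i' at position 6: vowel (running total: 4)
  'h' at position 7: consonant
  'j' at position 8: consonant
Total vowels: 4

4


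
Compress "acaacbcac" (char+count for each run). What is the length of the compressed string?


Input: acaacbcac
Runs:
  'a' x 1 => "a1"
  'c' x 1 => "c1"
  'a' x 2 => "a2"
  'c' x 1 => "c1"
  'b' x 1 => "b1"
  'c' x 1 => "c1"
  'a' x 1 => "a1"
  'c' x 1 => "c1"
Compressed: "a1c1a2c1b1c1a1c1"
Compressed length: 16

16


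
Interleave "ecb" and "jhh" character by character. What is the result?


Interleaving "ecb" and "jhh":
  Position 0: 'e' from first, 'j' from second => "ej"
  Position 1: 'c' from first, 'h' from second => "ch"
  Position 2: 'b' from first, 'h' from second => "bh"
Result: ejchbh

ejchbh


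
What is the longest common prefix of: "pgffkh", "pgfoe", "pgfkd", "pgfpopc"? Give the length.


Words: pgffkh, pgfoe, pgfkd, pgfpopc
  Position 0: all 'p' => match
  Position 1: all 'g' => match
  Position 2: all 'f' => match
  Position 3: ('f', 'o', 'k', 'p') => mismatch, stop
LCP = "pgf" (length 3)

3


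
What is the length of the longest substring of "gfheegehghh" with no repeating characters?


Input: "gfheegehghh"
Sliding window (track last position of each char):
  Position 0 ('g'): window [0,0] length 1 -- new best
  Position 1 ('f'): window [0,1] length 2 -- new best
  Position 2 ('h'): window [0,2] length 3 -- new best
  Position 3 ('e'): window [0,3] length 4 -- new best
  Position 4 ('e'): repeat (last at 3), move window start to 4
  Position 4 ('e'): window [4,4] length 1
  Position 5 ('g'): window [4,5] length 2
  Position 6 ('e'): repeat (last at 4), move window start to 5
  Position 6 ('e'): window [5,6] length 2
  Position 7 ('h'): window [5,7] length 3
  Position 8 ('g'): repeat (last at 5), move window start to 6
  Position 8 ('g'): window [6,8] length 3
  Position 9 ('h'): repeat (last at 7), move window start to 8
  Position 9 ('h'): window [8,9] length 2
  Position 10 ('h'): repeat (last at 9), move window start to 10
  Position 10 ('h'): window [10,10] length 1
Longest substring with no repeats: "gfhe" with length 4

4


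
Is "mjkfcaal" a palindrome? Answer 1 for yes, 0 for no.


Input: mjkfcaal
Reversed: laacfkjm
  Compare pos 0 ('m') with pos 7 ('l'): MISMATCH
  Compare pos 1 ('j') with pos 6 ('a'): MISMATCH
  Compare pos 2 ('k') with pos 5 ('a'): MISMATCH
  Compare pos 3 ('f') with pos 4 ('c'): MISMATCH
Result: not a palindrome

0


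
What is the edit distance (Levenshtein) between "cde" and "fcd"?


Computing edit distance: "cde" -> "fcd"
DP table:
           f    c    d
      0    1    2    3
  c   1    1    1    2
  d   2    2    2    1
  e   3    3    3    2
Edit distance = dp[3][3] = 2

2


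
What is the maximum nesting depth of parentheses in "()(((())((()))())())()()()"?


Input: "()(((())((()))())())()()()"
Tracking depth:
  Position 0 '(': depth becomes 1
  Position 1 ')': depth becomes 0
  Position 2 '(': depth becomes 1
  Position 3 '(': depth becomes 2
  Position 4 '(': depth becomes 3
  Position 5 '(': depth becomes 4
  Position 6 ')': depth becomes 3
  Position 7 ')': depth becomes 2
  Position 8 '(': depth becomes 3
  Position 9 '(': depth becomes 4
  Position 10 '(': depth becomes 5
  Position 11 ')': depth becomes 4
  Position 12 ')': depth becomes 3
  Position 13 ')': depth becomes 2
  Position 14 '(': depth becomes 3
  Position 15 ')': depth becomes 2
  Position 16 ')': depth becomes 1
  Position 17 '(': depth becomes 2
  Position 18 ')': depth becomes 1
  Position 19 ')': depth becomes 0
  Position 20 '(': depth becomes 1
  Position 21 ')': depth becomes 0
  Position 22 '(': depth becomes 1
  Position 23 ')': depth becomes 0
  Position 24 '(': depth becomes 1
  Position 25 ')': depth becomes 0
Maximum depth reached: 5

5


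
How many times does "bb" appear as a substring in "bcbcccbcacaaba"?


Searching for "bb" in "bcbcccbcacaaba"
Scanning each position:
  Position 0: "bc" => no
  Position 1: "cb" => no
  Position 2: "bc" => no
  Position 3: "cc" => no
  Position 4: "cc" => no
  Position 5: "cb" => no
  Position 6: "bc" => no
  Position 7: "ca" => no
  Position 8: "ac" => no
  Position 9: "ca" => no
  Position 10: "aa" => no
  Position 11: "ab" => no
  Position 12: "ba" => no
Total occurrences: 0

0


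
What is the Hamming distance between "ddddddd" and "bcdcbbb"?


Comparing "ddddddd" and "bcdcbbb" position by position:
  Position 0: 'd' vs 'b' => differ
  Position 1: 'd' vs 'c' => differ
  Position 2: 'd' vs 'd' => same
  Position 3: 'd' vs 'c' => differ
  Position 4: 'd' vs 'b' => differ
  Position 5: 'd' vs 'b' => differ
  Position 6: 'd' vs 'b' => differ
Total differences (Hamming distance): 6

6


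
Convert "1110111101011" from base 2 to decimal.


Input: "1110111101011" in base 2
Positional expansion:
  Digit '1' (value 1) x 2^12 = 4096
  Digit '1' (value 1) x 2^11 = 2048
  Digit '1' (value 1) x 2^10 = 1024
  Digit '0' (value 0) x 2^9 = 0
  Digit '1' (value 1) x 2^8 = 256
  Digit '1' (value 1) x 2^7 = 128
  Digit '1' (value 1) x 2^6 = 64
  Digit '1' (value 1) x 2^5 = 32
  Digit '0' (value 0) x 2^4 = 0
  Digit '1' (value 1) x 2^3 = 8
  Digit '0' (value 0) x 2^2 = 0
  Digit '1' (value 1) x 2^1 = 2
  Digit '1' (value 1) x 2^0 = 1
Sum = 7659

7659


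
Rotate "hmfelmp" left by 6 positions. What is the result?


Input: "hmfelmp", rotate left by 6
First 6 characters: "hmfelm"
Remaining characters: "p"
Concatenate remaining + first: "p" + "hmfelm" = "phmfelm"

phmfelm


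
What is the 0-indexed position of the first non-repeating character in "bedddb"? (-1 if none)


Input: bedddb
Character frequencies:
  'b': 2
  'd': 3
  'e': 1
Scanning left to right for freq == 1:
  Position 0 ('b'): freq=2, skip
  Position 1 ('e'): unique! => answer = 1

1


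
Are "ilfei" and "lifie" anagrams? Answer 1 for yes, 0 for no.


Strings: "ilfei", "lifie"
Sorted first:  efiil
Sorted second: efiil
Sorted forms match => anagrams

1


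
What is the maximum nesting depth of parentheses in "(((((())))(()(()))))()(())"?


Input: "(((((())))(()(()))))()(())"
Tracking depth:
  Position 0 '(': depth becomes 1
  Position 1 '(': depth becomes 2
  Position 2 '(': depth becomes 3
  Position 3 '(': depth becomes 4
  Position 4 '(': depth becomes 5
  Position 5 '(': depth becomes 6
  Position 6 ')': depth becomes 5
  Position 7 ')': depth becomes 4
  Position 8 ')': depth becomes 3
  Position 9 ')': depth becomes 2
  Position 10 '(': depth becomes 3
  Position 11 '(': depth becomes 4
  Position 12 ')': depth becomes 3
  Position 13 '(': depth becomes 4
  Position 14 '(': depth becomes 5
  Position 15 ')': depth becomes 4
  Position 16 ')': depth becomes 3
  Position 17 ')': depth becomes 2
  Position 18 ')': depth becomes 1
  Position 19 ')': depth becomes 0
  Position 20 '(': depth becomes 1
  Position 21 ')': depth becomes 0
  Position 22 '(': depth becomes 1
  Position 23 '(': depth becomes 2
  Position 24 ')': depth becomes 1
  Position 25 ')': depth becomes 0
Maximum depth reached: 6

6


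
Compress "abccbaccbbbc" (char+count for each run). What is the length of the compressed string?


Input: abccbaccbbbc
Runs:
  'a' x 1 => "a1"
  'b' x 1 => "b1"
  'c' x 2 => "c2"
  'b' x 1 => "b1"
  'a' x 1 => "a1"
  'c' x 2 => "c2"
  'b' x 3 => "b3"
  'c' x 1 => "c1"
Compressed: "a1b1c2b1a1c2b3c1"
Compressed length: 16

16


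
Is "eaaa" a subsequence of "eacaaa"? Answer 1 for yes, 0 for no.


Check if "eaaa" is a subsequence of "eacaaa"
Greedy scan:
  Position 0 ('e'): matches sub[0] = 'e'
  Position 1 ('a'): matches sub[1] = 'a'
  Position 2 ('c'): no match needed
  Position 3 ('a'): matches sub[2] = 'a'
  Position 4 ('a'): matches sub[3] = 'a'
  Position 5 ('a'): no match needed
All 4 characters matched => is a subsequence

1


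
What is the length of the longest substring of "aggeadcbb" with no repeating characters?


Input: "aggeadcbb"
Sliding window (track last position of each char):
  Position 0 ('a'): window [0,0] length 1 -- new best
  Position 1 ('g'): window [0,1] length 2 -- new best
  Position 2 ('g'): repeat (last at 1), move window start to 2
  Position 2 ('g'): window [2,2] length 1
  Position 3 ('e'): window [2,3] length 2
  Position 4 ('a'): window [2,4] length 3 -- new best
  Position 5 ('d'): window [2,5] length 4 -- new best
  Position 6 ('c'): window [2,6] length 5 -- new best
  Position 7 ('b'): window [2,7] length 6 -- new best
  Position 8 ('b'): repeat (last at 7), move window start to 8
  Position 8 ('b'): window [8,8] length 1
Longest substring with no repeats: "geadcb" with length 6

6


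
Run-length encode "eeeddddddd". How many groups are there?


Input: eeeddddddd
Scanning for consecutive runs:
  Group 1: 'e' x 3 (positions 0-2)
  Group 2: 'd' x 7 (positions 3-9)
Total groups: 2

2


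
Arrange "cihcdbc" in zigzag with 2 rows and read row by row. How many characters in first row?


Zigzag "cihcdbc" into 2 rows:
Placing characters:
  'c' => row 0
  'i' => row 1
  'h' => row 0
  'c' => row 1
  'd' => row 0
  'b' => row 1
  'c' => row 0
Rows:
  Row 0: "chdc"
  Row 1: "icb"
First row length: 4

4


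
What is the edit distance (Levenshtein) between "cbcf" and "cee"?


Computing edit distance: "cbcf" -> "cee"
DP table:
           c    e    e
      0    1    2    3
  c   1    0    1    2
  b   2    1    1    2
  c   3    2    2    2
  f   4    3    3    3
Edit distance = dp[4][3] = 3

3


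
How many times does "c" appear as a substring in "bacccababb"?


Searching for "c" in "bacccababb"
Scanning each position:
  Position 0: "b" => no
  Position 1: "a" => no
  Position 2: "c" => MATCH
  Position 3: "c" => MATCH
  Position 4: "c" => MATCH
  Position 5: "a" => no
  Position 6: "b" => no
  Position 7: "a" => no
  Position 8: "b" => no
  Position 9: "b" => no
Total occurrences: 3

3


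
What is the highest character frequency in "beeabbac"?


Input: beeabbac
Character counts:
  'a': 2
  'b': 3
  'c': 1
  'e': 2
Maximum frequency: 3

3


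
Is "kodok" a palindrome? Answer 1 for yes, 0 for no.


Input: kodok
Reversed: kodok
  Compare pos 0 ('k') with pos 4 ('k'): match
  Compare pos 1 ('o') with pos 3 ('o'): match
Result: palindrome

1


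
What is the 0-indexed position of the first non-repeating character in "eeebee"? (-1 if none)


Input: eeebee
Character frequencies:
  'b': 1
  'e': 5
Scanning left to right for freq == 1:
  Position 0 ('e'): freq=5, skip
  Position 1 ('e'): freq=5, skip
  Position 2 ('e'): freq=5, skip
  Position 3 ('b'): unique! => answer = 3

3


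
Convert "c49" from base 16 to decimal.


Input: "c49" in base 16
Positional expansion:
  Digit 'c' (value 12) x 16^2 = 3072
  Digit '4' (value 4) x 16^1 = 64
  Digit '9' (value 9) x 16^0 = 9
Sum = 3145

3145


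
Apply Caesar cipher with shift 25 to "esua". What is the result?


Caesar cipher: shift "esua" by 25
  'e' (pos 4) + 25 = pos 3 = 'd'
  's' (pos 18) + 25 = pos 17 = 'r'
  'u' (pos 20) + 25 = pos 19 = 't'
  'a' (pos 0) + 25 = pos 25 = 'z'
Result: drtz

drtz


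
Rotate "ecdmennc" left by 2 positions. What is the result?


Input: "ecdmennc", rotate left by 2
First 2 characters: "ec"
Remaining characters: "dmennc"
Concatenate remaining + first: "dmennc" + "ec" = "dmenncec"

dmenncec


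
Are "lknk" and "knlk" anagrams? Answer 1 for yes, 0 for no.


Strings: "lknk", "knlk"
Sorted first:  kkln
Sorted second: kkln
Sorted forms match => anagrams

1


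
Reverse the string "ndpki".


Input: ndpki
Reading characters right to left:
  Position 4: 'i'
  Position 3: 'k'
  Position 2: 'p'
  Position 1: 'd'
  Position 0: 'n'
Reversed: ikpdn

ikpdn


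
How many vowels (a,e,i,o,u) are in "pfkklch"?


Input: pfkklch
Checking each character:
  'p' at position 0: consonant
  'f' at position 1: consonant
  'k' at position 2: consonant
  'k' at position 3: consonant
  'l' at position 4: consonant
  'c' at position 5: consonant
  'h' at position 6: consonant
Total vowels: 0

0


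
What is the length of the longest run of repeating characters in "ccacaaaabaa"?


Input: "ccacaaaabaa"
Scanning for longest run:
  Position 1 ('c'): continues run of 'c', length=2
  Position 2 ('a'): new char, reset run to 1
  Position 3 ('c'): new char, reset run to 1
  Position 4 ('a'): new char, reset run to 1
  Position 5 ('a'): continues run of 'a', length=2
  Position 6 ('a'): continues run of 'a', length=3
  Position 7 ('a'): continues run of 'a', length=4
  Position 8 ('b'): new char, reset run to 1
  Position 9 ('a'): new char, reset run to 1
  Position 10 ('a'): continues run of 'a', length=2
Longest run: 'a' with length 4

4


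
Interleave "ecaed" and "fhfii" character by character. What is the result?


Interleaving "ecaed" and "fhfii":
  Position 0: 'e' from first, 'f' from second => "ef"
  Position 1: 'c' from first, 'h' from second => "ch"
  Position 2: 'a' from first, 'f' from second => "af"
  Position 3: 'e' from first, 'i' from second => "ei"
  Position 4: 'd' from first, 'i' from second => "di"
Result: efchafeidi

efchafeidi


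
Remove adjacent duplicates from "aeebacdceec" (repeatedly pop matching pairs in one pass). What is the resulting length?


Input: aeebacdceec
Stack-based adjacent duplicate removal:
  Read 'a': push. Stack: a
  Read 'e': push. Stack: ae
  Read 'e': matches stack top 'e' => pop. Stack: a
  Read 'b': push. Stack: ab
  Read 'a': push. Stack: aba
  Read 'c': push. Stack: abac
  Read 'd': push. Stack: abacd
  Read 'c': push. Stack: abacdc
  Read 'e': push. Stack: abacdce
  Read 'e': matches stack top 'e' => pop. Stack: abacdc
  Read 'c': matches stack top 'c' => pop. Stack: abacd
Final stack: "abacd" (length 5)

5


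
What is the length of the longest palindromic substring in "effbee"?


Input: "effbee"
Checking substrings for palindromes:
  [1:3] "ff" (len 2) => palindrome
  [4:6] "ee" (len 2) => palindrome
Longest palindromic substring: "ff" with length 2

2


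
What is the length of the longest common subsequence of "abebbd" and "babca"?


LCS of "abebbd" and "babca"
DP table:
           b    a    b    c    a
      0    0    0    0    0    0
  a   0    0    1    1    1    1
  b   0    1    1    2    2    2
  e   0    1    1    2    2    2
  b   0    1    1    2    2    2
  b   0    1    1    2    2    2
  d   0    1    1    2    2    2
LCS length = dp[6][5] = 2

2


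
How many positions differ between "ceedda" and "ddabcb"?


Comparing "ceedda" and "ddabcb" position by position:
  Position 0: 'c' vs 'd' => DIFFER
  Position 1: 'e' vs 'd' => DIFFER
  Position 2: 'e' vs 'a' => DIFFER
  Position 3: 'd' vs 'b' => DIFFER
  Position 4: 'd' vs 'c' => DIFFER
  Position 5: 'a' vs 'b' => DIFFER
Positions that differ: 6

6


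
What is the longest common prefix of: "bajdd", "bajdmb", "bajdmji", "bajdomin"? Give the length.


Words: bajdd, bajdmb, bajdmji, bajdomin
  Position 0: all 'b' => match
  Position 1: all 'a' => match
  Position 2: all 'j' => match
  Position 3: all 'd' => match
  Position 4: ('d', 'm', 'm', 'o') => mismatch, stop
LCP = "bajd" (length 4)

4


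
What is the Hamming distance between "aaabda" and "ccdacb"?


Comparing "aaabda" and "ccdacb" position by position:
  Position 0: 'a' vs 'c' => differ
  Position 1: 'a' vs 'c' => differ
  Position 2: 'a' vs 'd' => differ
  Position 3: 'b' vs 'a' => differ
  Position 4: 'd' vs 'c' => differ
  Position 5: 'a' vs 'b' => differ
Total differences (Hamming distance): 6

6


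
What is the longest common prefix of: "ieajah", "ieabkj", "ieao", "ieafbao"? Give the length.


Words: ieajah, ieabkj, ieao, ieafbao
  Position 0: all 'i' => match
  Position 1: all 'e' => match
  Position 2: all 'a' => match
  Position 3: ('j', 'b', 'o', 'f') => mismatch, stop
LCP = "iea" (length 3)

3


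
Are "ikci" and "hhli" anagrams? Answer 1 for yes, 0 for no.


Strings: "ikci", "hhli"
Sorted first:  ciik
Sorted second: hhil
Differ at position 0: 'c' vs 'h' => not anagrams

0


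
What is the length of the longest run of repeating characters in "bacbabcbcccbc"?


Input: "bacbabcbcccbc"
Scanning for longest run:
  Position 1 ('a'): new char, reset run to 1
  Position 2 ('c'): new char, reset run to 1
  Position 3 ('b'): new char, reset run to 1
  Position 4 ('a'): new char, reset run to 1
  Position 5 ('b'): new char, reset run to 1
  Position 6 ('c'): new char, reset run to 1
  Position 7 ('b'): new char, reset run to 1
  Position 8 ('c'): new char, reset run to 1
  Position 9 ('c'): continues run of 'c', length=2
  Position 10 ('c'): continues run of 'c', length=3
  Position 11 ('b'): new char, reset run to 1
  Position 12 ('c'): new char, reset run to 1
Longest run: 'c' with length 3

3


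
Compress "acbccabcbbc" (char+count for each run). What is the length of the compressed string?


Input: acbccabcbbc
Runs:
  'a' x 1 => "a1"
  'c' x 1 => "c1"
  'b' x 1 => "b1"
  'c' x 2 => "c2"
  'a' x 1 => "a1"
  'b' x 1 => "b1"
  'c' x 1 => "c1"
  'b' x 2 => "b2"
  'c' x 1 => "c1"
Compressed: "a1c1b1c2a1b1c1b2c1"
Compressed length: 18

18


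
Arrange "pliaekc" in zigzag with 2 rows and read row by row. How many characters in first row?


Zigzag "pliaekc" into 2 rows:
Placing characters:
  'p' => row 0
  'l' => row 1
  'i' => row 0
  'a' => row 1
  'e' => row 0
  'k' => row 1
  'c' => row 0
Rows:
  Row 0: "piec"
  Row 1: "lak"
First row length: 4

4


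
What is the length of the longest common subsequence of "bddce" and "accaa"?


LCS of "bddce" and "accaa"
DP table:
           a    c    c    a    a
      0    0    0    0    0    0
  b   0    0    0    0    0    0
  d   0    0    0    0    0    0
  d   0    0    0    0    0    0
  c   0    0    1    1    1    1
  e   0    0    1    1    1    1
LCS length = dp[5][5] = 1

1


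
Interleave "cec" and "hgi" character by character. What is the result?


Interleaving "cec" and "hgi":
  Position 0: 'c' from first, 'h' from second => "ch"
  Position 1: 'e' from first, 'g' from second => "eg"
  Position 2: 'c' from first, 'i' from second => "ci"
Result: chegci

chegci


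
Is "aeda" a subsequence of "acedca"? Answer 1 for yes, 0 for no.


Check if "aeda" is a subsequence of "acedca"
Greedy scan:
  Position 0 ('a'): matches sub[0] = 'a'
  Position 1 ('c'): no match needed
  Position 2 ('e'): matches sub[1] = 'e'
  Position 3 ('d'): matches sub[2] = 'd'
  Position 4 ('c'): no match needed
  Position 5 ('a'): matches sub[3] = 'a'
All 4 characters matched => is a subsequence

1


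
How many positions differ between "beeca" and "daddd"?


Comparing "beeca" and "daddd" position by position:
  Position 0: 'b' vs 'd' => DIFFER
  Position 1: 'e' vs 'a' => DIFFER
  Position 2: 'e' vs 'd' => DIFFER
  Position 3: 'c' vs 'd' => DIFFER
  Position 4: 'a' vs 'd' => DIFFER
Positions that differ: 5

5


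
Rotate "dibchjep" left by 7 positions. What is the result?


Input: "dibchjep", rotate left by 7
First 7 characters: "dibchje"
Remaining characters: "p"
Concatenate remaining + first: "p" + "dibchje" = "pdibchje"

pdibchje


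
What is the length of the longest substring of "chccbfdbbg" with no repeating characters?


Input: "chccbfdbbg"
Sliding window (track last position of each char):
  Position 0 ('c'): window [0,0] length 1 -- new best
  Position 1 ('h'): window [0,1] length 2 -- new best
  Position 2 ('c'): repeat (last at 0), move window start to 1
  Position 2 ('c'): window [1,2] length 2
  Position 3 ('c'): repeat (last at 2), move window start to 3
  Position 3 ('c'): window [3,3] length 1
  Position 4 ('b'): window [3,4] length 2
  Position 5 ('f'): window [3,5] length 3 -- new best
  Position 6 ('d'): window [3,6] length 4 -- new best
  Position 7 ('b'): repeat (last at 4), move window start to 5
  Position 7 ('b'): window [5,7] length 3
  Position 8 ('b'): repeat (last at 7), move window start to 8
  Position 8 ('b'): window [8,8] length 1
  Position 9 ('g'): window [8,9] length 2
Longest substring with no repeats: "cbfd" with length 4

4


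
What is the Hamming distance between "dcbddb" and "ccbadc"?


Comparing "dcbddb" and "ccbadc" position by position:
  Position 0: 'd' vs 'c' => differ
  Position 1: 'c' vs 'c' => same
  Position 2: 'b' vs 'b' => same
  Position 3: 'd' vs 'a' => differ
  Position 4: 'd' vs 'd' => same
  Position 5: 'b' vs 'c' => differ
Total differences (Hamming distance): 3

3


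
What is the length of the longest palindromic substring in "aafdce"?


Input: "aafdce"
Checking substrings for palindromes:
  [0:2] "aa" (len 2) => palindrome
Longest palindromic substring: "aa" with length 2

2


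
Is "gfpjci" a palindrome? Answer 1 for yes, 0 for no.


Input: gfpjci
Reversed: icjpfg
  Compare pos 0 ('g') with pos 5 ('i'): MISMATCH
  Compare pos 1 ('f') with pos 4 ('c'): MISMATCH
  Compare pos 2 ('p') with pos 3 ('j'): MISMATCH
Result: not a palindrome

0


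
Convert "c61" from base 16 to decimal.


Input: "c61" in base 16
Positional expansion:
  Digit 'c' (value 12) x 16^2 = 3072
  Digit '6' (value 6) x 16^1 = 96
  Digit '1' (value 1) x 16^0 = 1
Sum = 3169

3169


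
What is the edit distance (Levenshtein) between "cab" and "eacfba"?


Computing edit distance: "cab" -> "eacfba"
DP table:
           e    a    c    f    b    a
      0    1    2    3    4    5    6
  c   1    1    2    2    3    4    5
  a   2    2    1    2    3    4    4
  b   3    3    2    2    3    3    4
Edit distance = dp[3][6] = 4

4


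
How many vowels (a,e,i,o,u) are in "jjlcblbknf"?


Input: jjlcblbknf
Checking each character:
  'j' at position 0: consonant
  'j' at position 1: consonant
  'l' at position 2: consonant
  'c' at position 3: consonant
  'b' at position 4: consonant
  'l' at position 5: consonant
  'b' at position 6: consonant
  'k' at position 7: consonant
  'n' at position 8: consonant
  'f' at position 9: consonant
Total vowels: 0

0


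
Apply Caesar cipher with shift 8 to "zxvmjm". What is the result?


Caesar cipher: shift "zxvmjm" by 8
  'z' (pos 25) + 8 = pos 7 = 'h'
  'x' (pos 23) + 8 = pos 5 = 'f'
  'v' (pos 21) + 8 = pos 3 = 'd'
  'm' (pos 12) + 8 = pos 20 = 'u'
  'j' (pos 9) + 8 = pos 17 = 'r'
  'm' (pos 12) + 8 = pos 20 = 'u'
Result: hfduru

hfduru


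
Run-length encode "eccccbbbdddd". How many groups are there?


Input: eccccbbbdddd
Scanning for consecutive runs:
  Group 1: 'e' x 1 (positions 0-0)
  Group 2: 'c' x 4 (positions 1-4)
  Group 3: 'b' x 3 (positions 5-7)
  Group 4: 'd' x 4 (positions 8-11)
Total groups: 4

4


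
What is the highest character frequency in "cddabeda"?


Input: cddabeda
Character counts:
  'a': 2
  'b': 1
  'c': 1
  'd': 3
  'e': 1
Maximum frequency: 3

3


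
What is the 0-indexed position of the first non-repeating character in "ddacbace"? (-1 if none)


Input: ddacbace
Character frequencies:
  'a': 2
  'b': 1
  'c': 2
  'd': 2
  'e': 1
Scanning left to right for freq == 1:
  Position 0 ('d'): freq=2, skip
  Position 1 ('d'): freq=2, skip
  Position 2 ('a'): freq=2, skip
  Position 3 ('c'): freq=2, skip
  Position 4 ('b'): unique! => answer = 4

4


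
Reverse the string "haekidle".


Input: haekidle
Reading characters right to left:
  Position 7: 'e'
  Position 6: 'l'
  Position 5: 'd'
  Position 4: 'i'
  Position 3: 'k'
  Position 2: 'e'
  Position 1: 'a'
  Position 0: 'h'
Reversed: eldikeah

eldikeah


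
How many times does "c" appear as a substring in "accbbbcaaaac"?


Searching for "c" in "accbbbcaaaac"
Scanning each position:
  Position 0: "a" => no
  Position 1: "c" => MATCH
  Position 2: "c" => MATCH
  Position 3: "b" => no
  Position 4: "b" => no
  Position 5: "b" => no
  Position 6: "c" => MATCH
  Position 7: "a" => no
  Position 8: "a" => no
  Position 9: "a" => no
  Position 10: "a" => no
  Position 11: "c" => MATCH
Total occurrences: 4

4


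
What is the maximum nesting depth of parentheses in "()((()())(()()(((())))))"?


Input: "()((()())(()()(((())))))"
Tracking depth:
  Position 0 '(': depth becomes 1
  Position 1 ')': depth becomes 0
  Position 2 '(': depth becomes 1
  Position 3 '(': depth becomes 2
  Position 4 '(': depth becomes 3
  Position 5 ')': depth becomes 2
  Position 6 '(': depth becomes 3
  Position 7 ')': depth becomes 2
  Position 8 ')': depth becomes 1
  Position 9 '(': depth becomes 2
  Position 10 '(': depth becomes 3
  Position 11 ')': depth becomes 2
  Position 12 '(': depth becomes 3
  Position 13 ')': depth becomes 2
  Position 14 '(': depth becomes 3
  Position 15 '(': depth becomes 4
  Position 16 '(': depth becomes 5
  Position 17 '(': depth becomes 6
  Position 18 ')': depth becomes 5
  Position 19 ')': depth becomes 4
  Position 20 ')': depth becomes 3
  Position 21 ')': depth becomes 2
  Position 22 ')': depth becomes 1
  Position 23 ')': depth becomes 0
Maximum depth reached: 6

6


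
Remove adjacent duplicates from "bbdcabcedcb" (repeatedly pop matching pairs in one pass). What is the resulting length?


Input: bbdcabcedcb
Stack-based adjacent duplicate removal:
  Read 'b': push. Stack: b
  Read 'b': matches stack top 'b' => pop. Stack: (empty)
  Read 'd': push. Stack: d
  Read 'c': push. Stack: dc
  Read 'a': push. Stack: dca
  Read 'b': push. Stack: dcab
  Read 'c': push. Stack: dcabc
  Read 'e': push. Stack: dcabce
  Read 'd': push. Stack: dcabced
  Read 'c': push. Stack: dcabcedc
  Read 'b': push. Stack: dcabcedcb
Final stack: "dcabcedcb" (length 9)

9


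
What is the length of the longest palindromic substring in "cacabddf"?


Input: "cacabddf"
Checking substrings for palindromes:
  [0:3] "cac" (len 3) => palindrome
  [1:4] "aca" (len 3) => palindrome
  [5:7] "dd" (len 2) => palindrome
Longest palindromic substring: "cac" with length 3

3


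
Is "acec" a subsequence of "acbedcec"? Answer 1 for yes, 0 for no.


Check if "acec" is a subsequence of "acbedcec"
Greedy scan:
  Position 0 ('a'): matches sub[0] = 'a'
  Position 1 ('c'): matches sub[1] = 'c'
  Position 2 ('b'): no match needed
  Position 3 ('e'): matches sub[2] = 'e'
  Position 4 ('d'): no match needed
  Position 5 ('c'): matches sub[3] = 'c'
  Position 6 ('e'): no match needed
  Position 7 ('c'): no match needed
All 4 characters matched => is a subsequence

1


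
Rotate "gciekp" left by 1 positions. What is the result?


Input: "gciekp", rotate left by 1
First 1 characters: "g"
Remaining characters: "ciekp"
Concatenate remaining + first: "ciekp" + "g" = "ciekpg"

ciekpg


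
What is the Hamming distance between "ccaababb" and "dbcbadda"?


Comparing "ccaababb" and "dbcbadda" position by position:
  Position 0: 'c' vs 'd' => differ
  Position 1: 'c' vs 'b' => differ
  Position 2: 'a' vs 'c' => differ
  Position 3: 'a' vs 'b' => differ
  Position 4: 'b' vs 'a' => differ
  Position 5: 'a' vs 'd' => differ
  Position 6: 'b' vs 'd' => differ
  Position 7: 'b' vs 'a' => differ
Total differences (Hamming distance): 8

8


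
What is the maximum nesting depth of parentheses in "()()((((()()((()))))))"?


Input: "()()((((()()((()))))))"
Tracking depth:
  Position 0 '(': depth becomes 1
  Position 1 ')': depth becomes 0
  Position 2 '(': depth becomes 1
  Position 3 ')': depth becomes 0
  Position 4 '(': depth becomes 1
  Position 5 '(': depth becomes 2
  Position 6 '(': depth becomes 3
  Position 7 '(': depth becomes 4
  Position 8 '(': depth becomes 5
  Position 9 ')': depth becomes 4
  Position 10 '(': depth becomes 5
  Position 11 ')': depth becomes 4
  Position 12 '(': depth becomes 5
  Position 13 '(': depth becomes 6
  Position 14 '(': depth becomes 7
  Position 15 ')': depth becomes 6
  Position 16 ')': depth becomes 5
  Position 17 ')': depth becomes 4
  Position 18 ')': depth becomes 3
  Position 19 ')': depth becomes 2
  Position 20 ')': depth becomes 1
  Position 21 ')': depth becomes 0
Maximum depth reached: 7

7


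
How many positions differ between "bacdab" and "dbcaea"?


Comparing "bacdab" and "dbcaea" position by position:
  Position 0: 'b' vs 'd' => DIFFER
  Position 1: 'a' vs 'b' => DIFFER
  Position 2: 'c' vs 'c' => same
  Position 3: 'd' vs 'a' => DIFFER
  Position 4: 'a' vs 'e' => DIFFER
  Position 5: 'b' vs 'a' => DIFFER
Positions that differ: 5

5


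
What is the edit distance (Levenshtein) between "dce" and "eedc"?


Computing edit distance: "dce" -> "eedc"
DP table:
           e    e    d    c
      0    1    2    3    4
  d   1    1    2    2    3
  c   2    2    2    3    2
  e   3    2    2    3    3
Edit distance = dp[3][4] = 3

3


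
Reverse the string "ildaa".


Input: ildaa
Reading characters right to left:
  Position 4: 'a'
  Position 3: 'a'
  Position 2: 'd'
  Position 1: 'l'
  Position 0: 'i'
Reversed: aadli

aadli


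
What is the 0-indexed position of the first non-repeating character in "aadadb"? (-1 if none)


Input: aadadb
Character frequencies:
  'a': 3
  'b': 1
  'd': 2
Scanning left to right for freq == 1:
  Position 0 ('a'): freq=3, skip
  Position 1 ('a'): freq=3, skip
  Position 2 ('d'): freq=2, skip
  Position 3 ('a'): freq=3, skip
  Position 4 ('d'): freq=2, skip
  Position 5 ('b'): unique! => answer = 5

5


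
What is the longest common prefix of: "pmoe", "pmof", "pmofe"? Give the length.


Words: pmoe, pmof, pmofe
  Position 0: all 'p' => match
  Position 1: all 'm' => match
  Position 2: all 'o' => match
  Position 3: ('e', 'f', 'f') => mismatch, stop
LCP = "pmo" (length 3)

3


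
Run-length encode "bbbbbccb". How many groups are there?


Input: bbbbbccb
Scanning for consecutive runs:
  Group 1: 'b' x 5 (positions 0-4)
  Group 2: 'c' x 2 (positions 5-6)
  Group 3: 'b' x 1 (positions 7-7)
Total groups: 3

3


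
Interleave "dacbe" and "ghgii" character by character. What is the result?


Interleaving "dacbe" and "ghgii":
  Position 0: 'd' from first, 'g' from second => "dg"
  Position 1: 'a' from first, 'h' from second => "ah"
  Position 2: 'c' from first, 'g' from second => "cg"
  Position 3: 'b' from first, 'i' from second => "bi"
  Position 4: 'e' from first, 'i' from second => "ei"
Result: dgahcgbiei

dgahcgbiei


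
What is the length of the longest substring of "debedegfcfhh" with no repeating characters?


Input: "debedegfcfhh"
Sliding window (track last position of each char):
  Position 0 ('d'): window [0,0] length 1 -- new best
  Position 1 ('e'): window [0,1] length 2 -- new best
  Position 2 ('b'): window [0,2] length 3 -- new best
  Position 3 ('e'): repeat (last at 1), move window start to 2
  Position 3 ('e'): window [2,3] length 2
  Position 4 ('d'): window [2,4] length 3
  Position 5 ('e'): repeat (last at 3), move window start to 4
  Position 5 ('e'): window [4,5] length 2
  Position 6 ('g'): window [4,6] length 3
  Position 7 ('f'): window [4,7] length 4 -- new best
  Position 8 ('c'): window [4,8] length 5 -- new best
  Position 9 ('f'): repeat (last at 7), move window start to 8
  Position 9 ('f'): window [8,9] length 2
  Position 10 ('h'): window [8,10] length 3
  Position 11 ('h'): repeat (last at 10), move window start to 11
  Position 11 ('h'): window [11,11] length 1
Longest substring with no repeats: "degfc" with length 5

5


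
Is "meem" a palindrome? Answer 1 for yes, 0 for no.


Input: meem
Reversed: meem
  Compare pos 0 ('m') with pos 3 ('m'): match
  Compare pos 1 ('e') with pos 2 ('e'): match
Result: palindrome

1


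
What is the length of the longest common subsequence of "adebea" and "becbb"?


LCS of "adebea" and "becbb"
DP table:
           b    e    c    b    b
      0    0    0    0    0    0
  a   0    0    0    0    0    0
  d   0    0    0    0    0    0
  e   0    0    1    1    1    1
  b   0    1    1    1    2    2
  e   0    1    2    2    2    2
  a   0    1    2    2    2    2
LCS length = dp[6][5] = 2

2


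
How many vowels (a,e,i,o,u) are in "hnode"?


Input: hnode
Checking each character:
  'h' at position 0: consonant
  'n' at position 1: consonant
  'o' at position 2: vowel (running total: 1)
  'd' at position 3: consonant
  'e' at position 4: vowel (running total: 2)
Total vowels: 2

2


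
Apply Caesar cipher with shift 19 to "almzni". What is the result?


Caesar cipher: shift "almzni" by 19
  'a' (pos 0) + 19 = pos 19 = 't'
  'l' (pos 11) + 19 = pos 4 = 'e'
  'm' (pos 12) + 19 = pos 5 = 'f'
  'z' (pos 25) + 19 = pos 18 = 's'
  'n' (pos 13) + 19 = pos 6 = 'g'
  'i' (pos 8) + 19 = pos 1 = 'b'
Result: tefsgb

tefsgb


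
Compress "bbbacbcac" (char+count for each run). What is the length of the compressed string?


Input: bbbacbcac
Runs:
  'b' x 3 => "b3"
  'a' x 1 => "a1"
  'c' x 1 => "c1"
  'b' x 1 => "b1"
  'c' x 1 => "c1"
  'a' x 1 => "a1"
  'c' x 1 => "c1"
Compressed: "b3a1c1b1c1a1c1"
Compressed length: 14

14


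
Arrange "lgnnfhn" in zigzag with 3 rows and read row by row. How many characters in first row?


Zigzag "lgnnfhn" into 3 rows:
Placing characters:
  'l' => row 0
  'g' => row 1
  'n' => row 2
  'n' => row 1
  'f' => row 0
  'h' => row 1
  'n' => row 2
Rows:
  Row 0: "lf"
  Row 1: "gnh"
  Row 2: "nn"
First row length: 2

2


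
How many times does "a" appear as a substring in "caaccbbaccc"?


Searching for "a" in "caaccbbaccc"
Scanning each position:
  Position 0: "c" => no
  Position 1: "a" => MATCH
  Position 2: "a" => MATCH
  Position 3: "c" => no
  Position 4: "c" => no
  Position 5: "b" => no
  Position 6: "b" => no
  Position 7: "a" => MATCH
  Position 8: "c" => no
  Position 9: "c" => no
  Position 10: "c" => no
Total occurrences: 3

3
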